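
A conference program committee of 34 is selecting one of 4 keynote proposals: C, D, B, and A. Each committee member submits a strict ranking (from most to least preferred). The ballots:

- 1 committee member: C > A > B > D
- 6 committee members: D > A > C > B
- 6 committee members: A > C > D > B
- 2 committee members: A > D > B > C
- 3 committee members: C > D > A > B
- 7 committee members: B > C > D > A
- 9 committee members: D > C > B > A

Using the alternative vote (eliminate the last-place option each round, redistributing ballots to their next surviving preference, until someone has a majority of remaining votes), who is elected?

Round 1: C 4, D 15, B 7, A 8. Eliminate C.
Round 2: D 18, B 7, A 9. D has a majority.

D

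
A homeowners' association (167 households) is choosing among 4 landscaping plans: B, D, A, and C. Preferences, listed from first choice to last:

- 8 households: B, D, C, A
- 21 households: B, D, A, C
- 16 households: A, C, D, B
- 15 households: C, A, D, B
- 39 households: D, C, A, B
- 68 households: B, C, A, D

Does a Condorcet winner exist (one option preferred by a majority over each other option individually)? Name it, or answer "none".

B vs D: 97–70 for B.
B vs A: 97–70 for B.
B vs C: 97–70 for B.
B beats every other option head-to-head.

B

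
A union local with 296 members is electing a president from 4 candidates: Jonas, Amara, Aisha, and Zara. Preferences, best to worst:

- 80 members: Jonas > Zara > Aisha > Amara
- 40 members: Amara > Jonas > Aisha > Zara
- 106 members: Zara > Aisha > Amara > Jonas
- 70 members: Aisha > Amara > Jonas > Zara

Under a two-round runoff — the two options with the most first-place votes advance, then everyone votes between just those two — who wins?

Jonas

Round 1 first-place votes: Jonas 80, Amara 40, Aisha 70, Zara 106.
Zara and Jonas advance.
Runoff: Zara is preferred to Jonas by 106 voters; Jonas by 190.
Jonas wins the runoff.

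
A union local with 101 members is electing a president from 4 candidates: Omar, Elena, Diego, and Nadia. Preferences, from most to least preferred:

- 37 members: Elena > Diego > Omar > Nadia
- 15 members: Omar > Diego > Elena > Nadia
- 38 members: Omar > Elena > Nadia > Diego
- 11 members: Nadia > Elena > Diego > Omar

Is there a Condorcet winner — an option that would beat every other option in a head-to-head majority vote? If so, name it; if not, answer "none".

Omar vs Elena: 53–48 for Omar.
Omar vs Diego: 53–48 for Omar.
Omar vs Nadia: 90–11 for Omar.
Omar beats every other option head-to-head.

Omar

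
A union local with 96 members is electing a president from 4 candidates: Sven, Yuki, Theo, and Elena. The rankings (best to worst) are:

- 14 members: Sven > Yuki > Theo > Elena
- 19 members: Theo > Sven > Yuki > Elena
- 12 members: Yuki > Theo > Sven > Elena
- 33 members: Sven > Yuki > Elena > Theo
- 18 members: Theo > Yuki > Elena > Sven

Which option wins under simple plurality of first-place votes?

First-place votes: Sven 47, Yuki 12, Theo 37, Elena 0.
Sven has the most first-place votes.

Sven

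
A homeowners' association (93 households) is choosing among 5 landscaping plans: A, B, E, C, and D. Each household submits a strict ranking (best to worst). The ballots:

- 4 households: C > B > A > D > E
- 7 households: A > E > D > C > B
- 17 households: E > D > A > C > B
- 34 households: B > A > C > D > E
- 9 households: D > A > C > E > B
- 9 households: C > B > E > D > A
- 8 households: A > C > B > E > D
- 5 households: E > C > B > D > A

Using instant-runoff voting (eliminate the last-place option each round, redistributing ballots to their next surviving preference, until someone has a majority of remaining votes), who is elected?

B

Round 1: A 15, B 34, E 22, C 13, D 9. Eliminate D.
Round 2: A 24, B 34, E 22, C 13. Eliminate C.
Round 3: A 24, B 47, E 22. B has a majority.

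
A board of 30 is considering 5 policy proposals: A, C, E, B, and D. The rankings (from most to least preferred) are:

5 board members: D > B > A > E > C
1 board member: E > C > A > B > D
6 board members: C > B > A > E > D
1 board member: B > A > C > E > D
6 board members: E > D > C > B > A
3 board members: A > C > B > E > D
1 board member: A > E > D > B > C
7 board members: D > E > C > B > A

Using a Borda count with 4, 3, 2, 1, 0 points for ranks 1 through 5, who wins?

D

A: 5·2 + 1·2 + 6·2 + 1·3 + 6·0 + 3·4 + 1·4 + 7·0 = 43
C: 5·0 + 1·3 + 6·4 + 1·2 + 6·2 + 3·3 + 1·0 + 7·2 = 64
E: 5·1 + 1·4 + 6·1 + 1·1 + 6·4 + 3·1 + 1·3 + 7·3 = 67
B: 5·3 + 1·1 + 6·3 + 1·4 + 6·1 + 3·2 + 1·1 + 7·1 = 58
D: 5·4 + 1·0 + 6·0 + 1·0 + 6·3 + 3·0 + 1·2 + 7·4 = 68
D has the highest Borda score (68).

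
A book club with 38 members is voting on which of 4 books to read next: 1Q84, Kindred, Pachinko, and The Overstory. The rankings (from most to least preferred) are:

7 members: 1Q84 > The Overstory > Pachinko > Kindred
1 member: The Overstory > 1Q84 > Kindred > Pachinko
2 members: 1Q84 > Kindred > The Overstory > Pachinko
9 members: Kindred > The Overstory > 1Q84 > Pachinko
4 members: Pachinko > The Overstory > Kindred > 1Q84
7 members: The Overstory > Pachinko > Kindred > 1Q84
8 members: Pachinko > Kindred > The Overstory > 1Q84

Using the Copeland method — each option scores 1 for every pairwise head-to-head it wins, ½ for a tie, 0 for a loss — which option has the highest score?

1Q84: ties Pachinko; loses to Kindred and The Overstory → score 0.5.
Kindred: beats 1Q84; ties The Overstory; loses to Pachinko → score 1.5.
Pachinko: beats Kindred; ties 1Q84; loses to The Overstory → score 1.5.
The Overstory: beats 1Q84 and Pachinko; ties Kindred → score 2.5.
The Overstory has the best pairwise record.

The Overstory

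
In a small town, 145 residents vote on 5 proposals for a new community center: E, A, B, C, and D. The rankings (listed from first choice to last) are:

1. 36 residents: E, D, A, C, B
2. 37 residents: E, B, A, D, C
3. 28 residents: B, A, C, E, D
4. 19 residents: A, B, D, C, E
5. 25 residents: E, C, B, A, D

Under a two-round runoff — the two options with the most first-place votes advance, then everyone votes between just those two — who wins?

E

Round 1 first-place votes: E 98, A 19, B 28, C 0, D 0.
E and B advance.
Runoff: E is preferred to B by 98 voters; B by 47.
E wins the runoff.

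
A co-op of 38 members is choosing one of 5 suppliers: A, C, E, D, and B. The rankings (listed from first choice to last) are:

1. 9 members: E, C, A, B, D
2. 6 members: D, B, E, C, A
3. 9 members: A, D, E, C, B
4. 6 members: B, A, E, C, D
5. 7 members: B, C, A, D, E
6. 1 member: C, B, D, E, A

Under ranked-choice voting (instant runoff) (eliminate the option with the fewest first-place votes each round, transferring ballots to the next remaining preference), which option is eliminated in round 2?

D

Round 1: A 9, C 1, E 9, D 6, B 13. Eliminate C.
Round 2: A 9, E 9, D 6, B 14. Eliminate D.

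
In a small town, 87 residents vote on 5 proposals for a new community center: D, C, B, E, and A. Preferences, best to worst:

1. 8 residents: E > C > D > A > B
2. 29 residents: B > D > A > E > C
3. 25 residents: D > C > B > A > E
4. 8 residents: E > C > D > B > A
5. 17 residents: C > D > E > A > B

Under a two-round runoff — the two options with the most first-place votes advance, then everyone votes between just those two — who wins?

D

Round 1 first-place votes: D 25, C 17, B 29, E 16, A 0.
B and D advance.
Runoff: B is preferred to D by 29 voters; D by 58.
D wins the runoff.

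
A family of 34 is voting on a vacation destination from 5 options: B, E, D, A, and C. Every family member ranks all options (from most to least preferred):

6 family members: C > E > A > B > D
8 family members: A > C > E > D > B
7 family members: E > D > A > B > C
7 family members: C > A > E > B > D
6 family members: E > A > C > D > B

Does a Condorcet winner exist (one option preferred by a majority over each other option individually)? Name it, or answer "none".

Checking pairwise contests:
E beats B 34–0.
C beats E 21–13.
E beats D 34–0.
E beats A 19–15.
A beats C 21–13.
Every option loses at least one head-to-head, so there is no Condorcet winner.

none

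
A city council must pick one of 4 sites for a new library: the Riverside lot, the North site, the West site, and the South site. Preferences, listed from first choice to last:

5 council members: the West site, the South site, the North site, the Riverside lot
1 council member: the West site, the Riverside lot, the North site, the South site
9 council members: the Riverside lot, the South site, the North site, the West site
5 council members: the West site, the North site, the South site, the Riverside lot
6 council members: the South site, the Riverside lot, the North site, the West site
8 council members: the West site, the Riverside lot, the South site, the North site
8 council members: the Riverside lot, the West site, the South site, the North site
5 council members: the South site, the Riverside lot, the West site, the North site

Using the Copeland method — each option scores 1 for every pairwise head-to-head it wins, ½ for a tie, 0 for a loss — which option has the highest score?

the Riverside lot: beats the North site, the West site, and the South site → score 3.
the North site: loses to the Riverside lot, the West site, and the South site → score 0.
the West site: beats the North site and the South site; loses to the Riverside lot → score 2.
the South site: beats the North site; loses to the Riverside lot and the West site → score 1.
the Riverside lot has the best pairwise record.

the Riverside lot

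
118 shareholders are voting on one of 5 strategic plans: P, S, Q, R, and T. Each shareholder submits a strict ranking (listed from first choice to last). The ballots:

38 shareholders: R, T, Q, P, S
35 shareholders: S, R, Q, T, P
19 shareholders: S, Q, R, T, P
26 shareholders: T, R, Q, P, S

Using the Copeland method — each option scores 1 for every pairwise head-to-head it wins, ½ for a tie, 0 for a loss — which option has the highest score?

P: beats S; loses to Q, R, and T → score 1.
S: loses to P, Q, R, and T → score 0.
Q: beats P and S; loses to R and T → score 2.
R: beats P, S, Q, and T → score 4.
T: beats P, S, and Q; loses to R → score 3.
R has the best pairwise record.

R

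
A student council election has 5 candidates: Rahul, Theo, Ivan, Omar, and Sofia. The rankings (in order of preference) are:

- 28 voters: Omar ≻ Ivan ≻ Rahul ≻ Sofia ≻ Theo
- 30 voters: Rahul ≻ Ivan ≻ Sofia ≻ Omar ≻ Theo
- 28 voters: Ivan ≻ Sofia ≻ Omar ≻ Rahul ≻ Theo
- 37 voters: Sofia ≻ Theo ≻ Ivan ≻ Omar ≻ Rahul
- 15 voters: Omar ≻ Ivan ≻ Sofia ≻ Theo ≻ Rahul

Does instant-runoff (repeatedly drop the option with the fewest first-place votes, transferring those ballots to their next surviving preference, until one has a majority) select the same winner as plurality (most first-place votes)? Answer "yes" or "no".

Instant-runoff — R1 Rahul 30, Theo 0, Ivan 28, Omar 43, Sofia 37 (Theo out); R2 Rahul 30, Ivan 28, Omar 43, Sofia 37 (Ivan out); R3 Rahul 30, Omar 43, Sofia 65 (Rahul out); R4 Omar 43, Sofia 95 (Sofia winner). Winner: Sofia.
Plurality — first-place votes: Rahul 30, Theo 0, Ivan 28, Omar 43, Sofia 37. Winner: Omar.
The two methods disagree.

no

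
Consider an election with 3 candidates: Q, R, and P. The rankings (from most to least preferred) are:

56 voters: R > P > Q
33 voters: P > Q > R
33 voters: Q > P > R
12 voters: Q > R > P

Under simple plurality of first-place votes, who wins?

First-place votes: Q 45, R 56, P 33.
R has the most first-place votes.

R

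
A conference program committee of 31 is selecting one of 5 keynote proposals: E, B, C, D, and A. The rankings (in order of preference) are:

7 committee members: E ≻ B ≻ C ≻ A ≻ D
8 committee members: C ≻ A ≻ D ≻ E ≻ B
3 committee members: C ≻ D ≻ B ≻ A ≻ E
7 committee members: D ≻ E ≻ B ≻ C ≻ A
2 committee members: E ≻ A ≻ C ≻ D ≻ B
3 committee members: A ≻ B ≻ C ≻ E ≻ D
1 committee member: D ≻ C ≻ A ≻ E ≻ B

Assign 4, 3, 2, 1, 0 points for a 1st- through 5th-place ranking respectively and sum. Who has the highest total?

C

E: 7·4 + 8·1 + 3·0 + 7·3 + 2·4 + 3·1 + 1·1 = 69
B: 7·3 + 8·0 + 3·2 + 7·2 + 2·0 + 3·3 + 1·0 = 50
C: 7·2 + 8·4 + 3·4 + 7·1 + 2·2 + 3·2 + 1·3 = 78
D: 7·0 + 8·2 + 3·3 + 7·4 + 2·1 + 3·0 + 1·4 = 59
A: 7·1 + 8·3 + 3·1 + 7·0 + 2·3 + 3·4 + 1·2 = 54
C has the highest Borda score (78).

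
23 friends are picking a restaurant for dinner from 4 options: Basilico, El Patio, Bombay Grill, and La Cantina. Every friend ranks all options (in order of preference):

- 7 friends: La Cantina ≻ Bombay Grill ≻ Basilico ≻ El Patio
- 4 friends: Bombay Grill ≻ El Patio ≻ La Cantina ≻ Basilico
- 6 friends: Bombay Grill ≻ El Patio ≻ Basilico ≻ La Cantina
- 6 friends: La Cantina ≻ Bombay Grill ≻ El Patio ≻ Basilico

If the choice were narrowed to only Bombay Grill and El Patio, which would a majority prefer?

Voters preferring Bombay Grill to El Patio: 23; preferring El Patio to Bombay Grill: 0.
Bombay Grill wins the head-to-head.

Bombay Grill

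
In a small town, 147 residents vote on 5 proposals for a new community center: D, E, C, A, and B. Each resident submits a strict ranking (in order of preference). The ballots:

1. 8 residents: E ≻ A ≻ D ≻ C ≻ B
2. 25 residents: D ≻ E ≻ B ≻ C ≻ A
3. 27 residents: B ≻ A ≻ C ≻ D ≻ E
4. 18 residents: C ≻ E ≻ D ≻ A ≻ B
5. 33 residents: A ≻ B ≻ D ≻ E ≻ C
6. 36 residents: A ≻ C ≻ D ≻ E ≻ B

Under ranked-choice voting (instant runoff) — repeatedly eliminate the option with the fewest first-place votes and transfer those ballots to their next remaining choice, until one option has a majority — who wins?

A

Round 1: D 25, E 8, C 18, A 69, B 27. Eliminate E.
Round 2: D 25, C 18, A 77, B 27. A has a majority.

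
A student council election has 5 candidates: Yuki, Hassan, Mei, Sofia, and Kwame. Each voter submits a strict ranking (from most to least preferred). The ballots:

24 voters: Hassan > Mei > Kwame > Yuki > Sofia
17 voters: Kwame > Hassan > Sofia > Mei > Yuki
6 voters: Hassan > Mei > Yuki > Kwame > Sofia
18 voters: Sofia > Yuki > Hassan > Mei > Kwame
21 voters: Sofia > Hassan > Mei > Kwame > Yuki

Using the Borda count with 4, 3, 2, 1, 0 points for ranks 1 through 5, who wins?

Hassan

Yuki: 24·1 + 17·0 + 6·2 + 18·3 + 21·0 = 90
Hassan: 24·4 + 17·3 + 6·4 + 18·2 + 21·3 = 270
Mei: 24·3 + 17·1 + 6·3 + 18·1 + 21·2 = 167
Sofia: 24·0 + 17·2 + 6·0 + 18·4 + 21·4 = 190
Kwame: 24·2 + 17·4 + 6·1 + 18·0 + 21·1 = 143
Hassan has the highest Borda score (270).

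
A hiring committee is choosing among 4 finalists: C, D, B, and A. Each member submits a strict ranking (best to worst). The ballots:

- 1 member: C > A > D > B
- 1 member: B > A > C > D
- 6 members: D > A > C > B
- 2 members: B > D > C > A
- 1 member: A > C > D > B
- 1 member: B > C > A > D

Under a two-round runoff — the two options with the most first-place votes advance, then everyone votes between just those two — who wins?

D

Round 1 first-place votes: C 1, D 6, B 4, A 1.
D and B advance.
Runoff: D is preferred to B by 8 voters; B by 4.
D wins the runoff.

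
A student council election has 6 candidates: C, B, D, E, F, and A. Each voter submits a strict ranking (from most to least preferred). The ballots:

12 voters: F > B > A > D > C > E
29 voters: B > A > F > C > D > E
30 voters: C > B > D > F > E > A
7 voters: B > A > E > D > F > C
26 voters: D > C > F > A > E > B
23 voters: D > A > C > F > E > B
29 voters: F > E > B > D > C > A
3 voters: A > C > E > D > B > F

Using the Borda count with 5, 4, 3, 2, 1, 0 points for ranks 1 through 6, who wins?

C: 12·1 + 29·2 + 30·5 + 7·0 + 26·4 + 23·3 + 29·1 + 3·4 = 434
B: 12·4 + 29·5 + 30·4 + 7·5 + 26·0 + 23·0 + 29·3 + 3·1 = 438
D: 12·2 + 29·1 + 30·3 + 7·2 + 26·5 + 23·5 + 29·2 + 3·2 = 466
E: 12·0 + 29·0 + 30·1 + 7·3 + 26·1 + 23·1 + 29·4 + 3·3 = 225
F: 12·5 + 29·3 + 30·2 + 7·1 + 26·3 + 23·2 + 29·5 + 3·0 = 483
A: 12·3 + 29·4 + 30·0 + 7·4 + 26·2 + 23·4 + 29·0 + 3·5 = 339
F has the highest Borda score (483).

F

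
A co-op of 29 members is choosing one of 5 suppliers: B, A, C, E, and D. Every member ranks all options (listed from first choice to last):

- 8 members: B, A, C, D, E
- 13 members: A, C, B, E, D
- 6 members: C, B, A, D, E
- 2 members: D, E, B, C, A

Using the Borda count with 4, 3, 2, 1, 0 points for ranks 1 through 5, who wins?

A

B: 8·4 + 13·2 + 6·3 + 2·2 = 80
A: 8·3 + 13·4 + 6·2 + 2·0 = 88
C: 8·2 + 13·3 + 6·4 + 2·1 = 81
E: 8·0 + 13·1 + 6·0 + 2·3 = 19
D: 8·1 + 13·0 + 6·1 + 2·4 = 22
A has the highest Borda score (88).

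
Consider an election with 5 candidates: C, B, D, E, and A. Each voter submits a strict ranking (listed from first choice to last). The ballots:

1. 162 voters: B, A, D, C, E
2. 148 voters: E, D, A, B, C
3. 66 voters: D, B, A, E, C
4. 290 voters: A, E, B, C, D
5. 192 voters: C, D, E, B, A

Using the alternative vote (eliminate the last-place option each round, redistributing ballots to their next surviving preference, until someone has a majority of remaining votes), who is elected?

Round 1: C 192, B 162, D 66, E 148, A 290. Eliminate D.
Round 2: C 192, B 228, E 148, A 290. Eliminate E.
Round 3: C 192, B 228, A 438. A has a majority.

A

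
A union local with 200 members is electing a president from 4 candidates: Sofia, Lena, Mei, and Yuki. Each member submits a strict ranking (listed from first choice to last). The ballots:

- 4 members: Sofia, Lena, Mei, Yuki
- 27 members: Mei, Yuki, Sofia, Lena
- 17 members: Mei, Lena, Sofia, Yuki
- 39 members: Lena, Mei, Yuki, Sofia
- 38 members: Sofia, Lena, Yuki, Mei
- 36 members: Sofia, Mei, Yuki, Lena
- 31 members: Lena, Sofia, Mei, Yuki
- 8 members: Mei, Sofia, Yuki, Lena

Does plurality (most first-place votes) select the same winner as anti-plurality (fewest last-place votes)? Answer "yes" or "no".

Plurality — first-place votes: Sofia 78, Lena 70, Mei 52, Yuki 0. Winner: Sofia.
Anti-plurality — last-place votes: Sofia 39, Lena 71, Mei 38, Yuki 52. Winner: Mei.
The two methods disagree.

no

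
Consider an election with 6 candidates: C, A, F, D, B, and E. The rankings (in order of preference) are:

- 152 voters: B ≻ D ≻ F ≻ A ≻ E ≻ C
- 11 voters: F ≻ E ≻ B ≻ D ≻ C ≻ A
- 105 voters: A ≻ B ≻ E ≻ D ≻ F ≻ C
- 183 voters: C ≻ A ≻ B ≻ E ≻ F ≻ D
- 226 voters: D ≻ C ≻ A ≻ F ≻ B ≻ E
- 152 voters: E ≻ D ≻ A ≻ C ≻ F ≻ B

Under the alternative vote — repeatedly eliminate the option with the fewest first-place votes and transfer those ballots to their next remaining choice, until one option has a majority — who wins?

B

Round 1: C 183, A 105, F 11, D 226, B 152, E 152. Eliminate F.
Round 2: C 183, A 105, D 226, B 152, E 163. Eliminate A.
Round 3: C 183, D 226, B 257, E 163. Eliminate E.
Round 4: C 183, D 378, B 268. Eliminate C.
Round 5: D 378, B 451. B has a majority.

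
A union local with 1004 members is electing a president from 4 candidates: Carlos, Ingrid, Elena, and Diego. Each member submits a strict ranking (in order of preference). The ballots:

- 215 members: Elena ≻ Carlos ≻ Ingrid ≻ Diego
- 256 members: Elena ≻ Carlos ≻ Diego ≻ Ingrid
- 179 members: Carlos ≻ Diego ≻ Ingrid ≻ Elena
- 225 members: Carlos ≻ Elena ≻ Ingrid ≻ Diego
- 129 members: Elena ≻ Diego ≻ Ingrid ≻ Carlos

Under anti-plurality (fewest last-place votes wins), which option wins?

Carlos

Last-place votes: Carlos 129, Ingrid 256, Elena 179, Diego 440.
Carlos is ranked last by the fewest voters, so Carlos wins.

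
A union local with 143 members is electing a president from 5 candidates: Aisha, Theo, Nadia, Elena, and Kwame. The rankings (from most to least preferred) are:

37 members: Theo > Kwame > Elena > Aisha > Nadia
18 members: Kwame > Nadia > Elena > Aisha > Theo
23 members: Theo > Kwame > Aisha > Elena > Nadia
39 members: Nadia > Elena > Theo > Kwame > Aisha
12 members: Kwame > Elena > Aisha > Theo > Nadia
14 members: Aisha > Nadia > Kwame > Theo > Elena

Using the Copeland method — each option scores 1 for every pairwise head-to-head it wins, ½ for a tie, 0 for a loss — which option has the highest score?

Theo

Aisha: beats Nadia; loses to Theo, Elena, and Kwame → score 1.
Theo: beats Aisha, Nadia, Elena, and Kwame → score 4.
Nadia: loses to Aisha, Theo, Elena, and Kwame → score 0.
Elena: beats Aisha and Nadia; loses to Theo and Kwame → score 2.
Kwame: beats Aisha, Nadia, and Elena; loses to Theo → score 3.
Theo has the best pairwise record.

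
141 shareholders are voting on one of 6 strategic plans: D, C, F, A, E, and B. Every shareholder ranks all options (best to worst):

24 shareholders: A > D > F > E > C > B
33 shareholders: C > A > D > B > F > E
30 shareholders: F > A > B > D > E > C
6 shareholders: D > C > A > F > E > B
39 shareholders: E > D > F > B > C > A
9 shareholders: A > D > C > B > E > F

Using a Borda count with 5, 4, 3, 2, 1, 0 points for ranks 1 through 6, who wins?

D: 24·4 + 33·3 + 30·2 + 6·5 + 39·4 + 9·4 = 477
C: 24·1 + 33·5 + 30·0 + 6·4 + 39·1 + 9·3 = 279
F: 24·3 + 33·1 + 30·5 + 6·2 + 39·3 + 9·0 = 384
A: 24·5 + 33·4 + 30·4 + 6·3 + 39·0 + 9·5 = 435
E: 24·2 + 33·0 + 30·1 + 6·1 + 39·5 + 9·1 = 288
B: 24·0 + 33·2 + 30·3 + 6·0 + 39·2 + 9·2 = 252
D has the highest Borda score (477).

D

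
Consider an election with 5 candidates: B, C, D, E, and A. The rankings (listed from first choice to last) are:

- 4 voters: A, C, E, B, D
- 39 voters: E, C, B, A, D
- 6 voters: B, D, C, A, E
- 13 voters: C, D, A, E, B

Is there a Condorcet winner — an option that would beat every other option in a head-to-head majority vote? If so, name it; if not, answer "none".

E vs B: 56–6 for E.
E vs C: 39–23 for E.
E vs D: 43–19 for E.
E vs A: 39–23 for E.
E beats every other option head-to-head.

E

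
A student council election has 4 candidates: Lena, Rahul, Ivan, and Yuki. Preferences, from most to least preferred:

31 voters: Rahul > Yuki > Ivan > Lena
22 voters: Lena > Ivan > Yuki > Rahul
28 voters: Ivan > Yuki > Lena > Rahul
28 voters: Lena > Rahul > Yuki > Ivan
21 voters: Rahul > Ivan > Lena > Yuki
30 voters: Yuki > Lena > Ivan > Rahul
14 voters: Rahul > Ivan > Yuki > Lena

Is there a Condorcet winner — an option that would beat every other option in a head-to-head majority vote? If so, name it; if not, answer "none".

Checking pairwise contests:
Ivan beats Lena 94–80.
Lena beats Rahul 108–66.
Rahul beats Ivan 94–80.
Rahul beats Yuki 94–80.
Every option loses at least one head-to-head, so there is no Condorcet winner.

none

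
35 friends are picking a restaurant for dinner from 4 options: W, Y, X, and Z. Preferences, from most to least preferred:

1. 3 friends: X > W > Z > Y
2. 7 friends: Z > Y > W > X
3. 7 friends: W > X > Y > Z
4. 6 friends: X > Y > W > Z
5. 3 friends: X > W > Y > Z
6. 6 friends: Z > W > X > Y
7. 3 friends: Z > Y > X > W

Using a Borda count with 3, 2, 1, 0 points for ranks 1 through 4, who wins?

X

W: 3·2 + 7·1 + 7·3 + 6·1 + 3·2 + 6·2 + 3·0 = 58
Y: 3·0 + 7·2 + 7·1 + 6·2 + 3·1 + 6·0 + 3·2 = 42
X: 3·3 + 7·0 + 7·2 + 6·3 + 3·3 + 6·1 + 3·1 = 59
Z: 3·1 + 7·3 + 7·0 + 6·0 + 3·0 + 6·3 + 3·3 = 51
X has the highest Borda score (59).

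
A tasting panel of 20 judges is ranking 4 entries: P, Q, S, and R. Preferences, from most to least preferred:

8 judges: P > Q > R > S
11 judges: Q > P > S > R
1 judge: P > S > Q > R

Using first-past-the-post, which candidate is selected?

First-place votes: P 9, Q 11, S 0, R 0.
Q has the most first-place votes.

Q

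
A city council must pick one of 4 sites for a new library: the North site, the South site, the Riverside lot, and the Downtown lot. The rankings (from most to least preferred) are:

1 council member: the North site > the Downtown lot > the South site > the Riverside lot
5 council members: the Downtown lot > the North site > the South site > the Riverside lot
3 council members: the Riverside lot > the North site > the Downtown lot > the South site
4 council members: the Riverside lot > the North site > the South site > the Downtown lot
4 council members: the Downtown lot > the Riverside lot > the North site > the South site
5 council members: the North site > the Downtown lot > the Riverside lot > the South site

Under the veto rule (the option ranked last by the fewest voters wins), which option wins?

Last-place votes: the North site 0, the South site 12, the Riverside lot 6, the Downtown lot 4.
the North site is ranked last by the fewest voters, so the North site wins.

the North site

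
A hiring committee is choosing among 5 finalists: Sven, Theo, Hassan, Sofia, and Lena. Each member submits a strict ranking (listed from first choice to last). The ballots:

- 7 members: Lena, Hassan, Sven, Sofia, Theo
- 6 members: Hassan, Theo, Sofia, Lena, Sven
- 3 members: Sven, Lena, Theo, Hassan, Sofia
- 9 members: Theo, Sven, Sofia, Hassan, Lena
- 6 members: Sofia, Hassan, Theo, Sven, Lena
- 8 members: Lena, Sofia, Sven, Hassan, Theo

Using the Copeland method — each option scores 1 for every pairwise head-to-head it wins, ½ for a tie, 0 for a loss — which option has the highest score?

Sofia

Sven: beats Hassan; loses to Theo, Sofia, and Lena → score 1.
Theo: beats Sven and Lena; loses to Hassan and Sofia → score 2.
Hassan: beats Theo and Lena; loses to Sven and Sofia → score 2.
Sofia: beats Sven, Theo, Hassan, and Lena → score 4.
Lena: beats Sven; loses to Theo, Hassan, and Sofia → score 1.
Sofia has the best pairwise record.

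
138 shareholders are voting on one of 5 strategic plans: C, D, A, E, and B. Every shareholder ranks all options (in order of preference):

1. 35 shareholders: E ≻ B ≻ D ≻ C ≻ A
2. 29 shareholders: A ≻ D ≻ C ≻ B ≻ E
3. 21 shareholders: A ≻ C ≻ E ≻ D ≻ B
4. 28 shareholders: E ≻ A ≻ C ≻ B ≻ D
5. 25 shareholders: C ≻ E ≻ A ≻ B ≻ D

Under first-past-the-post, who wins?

E

First-place votes: C 25, D 0, A 50, E 63, B 0.
E has the most first-place votes.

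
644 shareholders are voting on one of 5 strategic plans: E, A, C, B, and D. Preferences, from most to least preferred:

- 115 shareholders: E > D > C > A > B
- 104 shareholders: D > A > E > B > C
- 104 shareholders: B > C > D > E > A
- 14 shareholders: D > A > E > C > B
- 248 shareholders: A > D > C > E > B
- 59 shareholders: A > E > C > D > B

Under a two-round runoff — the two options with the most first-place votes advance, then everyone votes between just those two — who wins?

D

Round 1 first-place votes: E 115, A 307, C 0, B 104, D 118.
A and D advance.
Runoff: A is preferred to D by 307 voters; D by 337.
D wins the runoff.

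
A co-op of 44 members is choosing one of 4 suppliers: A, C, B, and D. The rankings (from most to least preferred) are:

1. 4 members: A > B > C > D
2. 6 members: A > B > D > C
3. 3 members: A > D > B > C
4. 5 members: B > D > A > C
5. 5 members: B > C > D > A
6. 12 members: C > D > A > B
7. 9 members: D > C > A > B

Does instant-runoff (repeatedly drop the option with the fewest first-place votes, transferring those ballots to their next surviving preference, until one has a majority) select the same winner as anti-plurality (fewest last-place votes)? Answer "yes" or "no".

no

Instant-runoff — R1 A 13, C 12, B 10, D 9 (D out); R2 A 13, C 21, B 10 (B out); R3 A 18, C 26 (C winner). Winner: C.
Anti-plurality — last-place votes: A 5, C 14, B 21, D 4. Winner: D.
The two methods disagree.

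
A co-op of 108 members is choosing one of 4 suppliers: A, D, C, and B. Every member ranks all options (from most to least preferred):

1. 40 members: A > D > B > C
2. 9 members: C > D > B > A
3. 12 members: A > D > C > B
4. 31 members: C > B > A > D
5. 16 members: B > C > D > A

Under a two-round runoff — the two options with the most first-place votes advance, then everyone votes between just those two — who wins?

C

Round 1 first-place votes: A 52, D 0, C 40, B 16.
A and C advance.
Runoff: A is preferred to C by 52 voters; C by 56.
C wins the runoff.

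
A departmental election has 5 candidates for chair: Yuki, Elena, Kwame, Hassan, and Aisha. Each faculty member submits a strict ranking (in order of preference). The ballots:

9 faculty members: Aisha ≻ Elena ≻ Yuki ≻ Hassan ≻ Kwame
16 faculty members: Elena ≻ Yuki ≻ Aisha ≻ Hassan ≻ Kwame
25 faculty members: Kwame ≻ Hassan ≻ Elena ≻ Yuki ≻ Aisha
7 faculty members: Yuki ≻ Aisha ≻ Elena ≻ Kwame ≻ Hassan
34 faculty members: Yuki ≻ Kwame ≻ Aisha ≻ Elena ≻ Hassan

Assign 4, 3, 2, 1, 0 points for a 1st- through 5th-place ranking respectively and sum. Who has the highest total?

Yuki

Yuki: 9·2 + 16·3 + 25·1 + 7·4 + 34·4 = 255
Elena: 9·3 + 16·4 + 25·2 + 7·2 + 34·1 = 189
Kwame: 9·0 + 16·0 + 25·4 + 7·1 + 34·3 = 209
Hassan: 9·1 + 16·1 + 25·3 + 7·0 + 34·0 = 100
Aisha: 9·4 + 16·2 + 25·0 + 7·3 + 34·2 = 157
Yuki has the highest Borda score (255).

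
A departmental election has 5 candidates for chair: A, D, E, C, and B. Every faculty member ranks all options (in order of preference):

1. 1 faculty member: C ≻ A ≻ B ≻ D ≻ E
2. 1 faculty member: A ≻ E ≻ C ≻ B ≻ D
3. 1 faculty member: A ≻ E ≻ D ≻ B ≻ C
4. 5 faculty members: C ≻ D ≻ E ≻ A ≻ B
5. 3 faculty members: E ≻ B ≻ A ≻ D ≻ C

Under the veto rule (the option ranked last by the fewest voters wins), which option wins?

A

Last-place votes: A 0, D 1, E 1, C 4, B 5.
A is ranked last by the fewest voters, so A wins.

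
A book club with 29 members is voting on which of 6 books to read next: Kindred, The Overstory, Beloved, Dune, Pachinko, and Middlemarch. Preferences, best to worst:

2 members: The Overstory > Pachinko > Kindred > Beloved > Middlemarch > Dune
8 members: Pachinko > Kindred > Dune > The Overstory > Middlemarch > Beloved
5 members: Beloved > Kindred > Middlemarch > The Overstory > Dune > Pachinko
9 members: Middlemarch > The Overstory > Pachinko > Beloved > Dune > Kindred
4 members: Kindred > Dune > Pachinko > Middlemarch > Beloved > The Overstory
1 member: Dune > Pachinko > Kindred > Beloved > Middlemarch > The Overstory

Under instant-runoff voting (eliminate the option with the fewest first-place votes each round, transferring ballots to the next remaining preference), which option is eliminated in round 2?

The Overstory

Round 1: Kindred 4, The Overstory 2, Beloved 5, Dune 1, Pachinko 8, Middlemarch 9. Eliminate Dune.
Round 2: Kindred 4, The Overstory 2, Beloved 5, Pachinko 9, Middlemarch 9. Eliminate The Overstory.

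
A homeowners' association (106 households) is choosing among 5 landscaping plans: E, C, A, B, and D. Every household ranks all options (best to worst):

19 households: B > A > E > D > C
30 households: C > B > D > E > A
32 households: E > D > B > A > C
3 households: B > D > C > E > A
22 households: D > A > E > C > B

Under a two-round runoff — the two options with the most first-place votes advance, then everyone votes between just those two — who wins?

E

Round 1 first-place votes: E 32, C 30, A 0, B 22, D 22.
E and C advance.
Runoff: E is preferred to C by 73 voters; C by 33.
E wins the runoff.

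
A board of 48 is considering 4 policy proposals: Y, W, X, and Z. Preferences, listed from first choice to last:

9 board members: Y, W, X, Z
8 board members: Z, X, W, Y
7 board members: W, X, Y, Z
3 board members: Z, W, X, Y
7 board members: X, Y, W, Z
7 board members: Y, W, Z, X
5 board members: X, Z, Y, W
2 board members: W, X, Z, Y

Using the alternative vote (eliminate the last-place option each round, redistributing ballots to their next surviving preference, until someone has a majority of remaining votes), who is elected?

Round 1: Y 16, W 9, X 12, Z 11. Eliminate W.
Round 2: Y 16, X 21, Z 11. Eliminate Z.
Round 3: Y 16, X 32. X has a majority.

X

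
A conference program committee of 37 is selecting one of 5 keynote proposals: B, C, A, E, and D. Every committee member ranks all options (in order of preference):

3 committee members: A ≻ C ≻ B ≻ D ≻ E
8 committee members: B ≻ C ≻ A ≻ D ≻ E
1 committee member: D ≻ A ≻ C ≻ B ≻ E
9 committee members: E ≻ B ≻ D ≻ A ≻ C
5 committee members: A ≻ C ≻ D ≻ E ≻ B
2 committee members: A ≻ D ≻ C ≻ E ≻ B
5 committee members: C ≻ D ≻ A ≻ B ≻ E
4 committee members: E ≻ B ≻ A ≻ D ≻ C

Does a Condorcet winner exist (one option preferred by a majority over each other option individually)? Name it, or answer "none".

Checking pairwise contests:
E beats B 20–17.
B beats C 21–16.
B beats A 21–16.
C beats E 24–13.
B beats D 24–13.
Every option loses at least one head-to-head, so there is no Condorcet winner.

none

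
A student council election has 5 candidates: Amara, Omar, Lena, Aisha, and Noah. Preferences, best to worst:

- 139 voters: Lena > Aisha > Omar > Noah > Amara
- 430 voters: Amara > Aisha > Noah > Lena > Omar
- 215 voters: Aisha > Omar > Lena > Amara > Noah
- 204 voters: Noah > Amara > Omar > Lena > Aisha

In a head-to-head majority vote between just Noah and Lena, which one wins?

Noah

Voters preferring Noah to Lena: 634; preferring Lena to Noah: 354.
Noah wins the head-to-head.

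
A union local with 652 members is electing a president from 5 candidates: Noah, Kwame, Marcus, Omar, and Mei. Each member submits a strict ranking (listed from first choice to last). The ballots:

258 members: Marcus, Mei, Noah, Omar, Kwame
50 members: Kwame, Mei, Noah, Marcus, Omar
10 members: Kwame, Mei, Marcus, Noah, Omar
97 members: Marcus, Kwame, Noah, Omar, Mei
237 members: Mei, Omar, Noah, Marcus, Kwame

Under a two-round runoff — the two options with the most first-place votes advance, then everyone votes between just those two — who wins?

Round 1 first-place votes: Noah 0, Kwame 60, Marcus 355, Omar 0, Mei 237.
Marcus and Mei advance.
Runoff: Marcus is preferred to Mei by 355 voters; Mei by 297.
Marcus wins the runoff.

Marcus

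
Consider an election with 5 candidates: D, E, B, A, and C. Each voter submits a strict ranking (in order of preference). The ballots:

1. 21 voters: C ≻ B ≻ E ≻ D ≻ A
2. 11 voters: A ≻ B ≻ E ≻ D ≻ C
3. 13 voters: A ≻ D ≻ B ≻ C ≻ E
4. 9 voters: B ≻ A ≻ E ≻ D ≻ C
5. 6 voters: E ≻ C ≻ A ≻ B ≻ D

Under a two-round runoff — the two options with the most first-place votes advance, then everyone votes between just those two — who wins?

Round 1 first-place votes: D 0, E 6, B 9, A 24, C 21.
A and C advance.
Runoff: A is preferred to C by 33 voters; C by 27.
A wins the runoff.

A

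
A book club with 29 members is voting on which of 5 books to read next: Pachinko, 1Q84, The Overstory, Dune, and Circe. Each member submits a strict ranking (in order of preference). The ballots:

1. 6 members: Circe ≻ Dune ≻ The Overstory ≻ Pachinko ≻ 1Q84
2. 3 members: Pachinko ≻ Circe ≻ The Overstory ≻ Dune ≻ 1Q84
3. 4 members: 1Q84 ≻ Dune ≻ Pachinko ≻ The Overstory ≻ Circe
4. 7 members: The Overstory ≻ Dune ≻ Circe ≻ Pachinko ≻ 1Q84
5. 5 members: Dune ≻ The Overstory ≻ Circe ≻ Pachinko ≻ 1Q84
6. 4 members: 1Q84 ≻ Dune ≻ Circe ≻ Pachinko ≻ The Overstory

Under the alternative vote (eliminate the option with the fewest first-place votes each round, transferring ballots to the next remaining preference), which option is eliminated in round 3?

Round 1: Pachinko 3, 1Q84 8, The Overstory 7, Dune 5, Circe 6. Eliminate Pachinko.
Round 2: 1Q84 8, The Overstory 7, Dune 5, Circe 9. Eliminate Dune.
Round 3: 1Q84 8, The Overstory 12, Circe 9. Eliminate 1Q84.

1Q84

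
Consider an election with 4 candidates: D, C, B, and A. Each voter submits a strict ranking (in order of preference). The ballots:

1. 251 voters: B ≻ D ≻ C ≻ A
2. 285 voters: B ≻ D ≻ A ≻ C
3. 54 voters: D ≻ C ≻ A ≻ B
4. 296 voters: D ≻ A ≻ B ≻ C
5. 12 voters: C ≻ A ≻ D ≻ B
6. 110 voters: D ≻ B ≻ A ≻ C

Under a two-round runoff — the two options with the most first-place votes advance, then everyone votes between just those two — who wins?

Round 1 first-place votes: D 460, C 12, B 536, A 0.
B and D advance.
Runoff: B is preferred to D by 536 voters; D by 472.
B wins the runoff.

B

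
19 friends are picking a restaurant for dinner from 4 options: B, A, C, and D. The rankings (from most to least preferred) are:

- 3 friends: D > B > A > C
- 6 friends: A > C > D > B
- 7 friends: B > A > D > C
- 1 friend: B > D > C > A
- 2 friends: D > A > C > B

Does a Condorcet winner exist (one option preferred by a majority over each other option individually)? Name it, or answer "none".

Checking pairwise contests:
D beats B 11–8.
B beats A 11–8.
B beats C 11–8.
A beats D 13–6.
Every option loses at least one head-to-head, so there is no Condorcet winner.

none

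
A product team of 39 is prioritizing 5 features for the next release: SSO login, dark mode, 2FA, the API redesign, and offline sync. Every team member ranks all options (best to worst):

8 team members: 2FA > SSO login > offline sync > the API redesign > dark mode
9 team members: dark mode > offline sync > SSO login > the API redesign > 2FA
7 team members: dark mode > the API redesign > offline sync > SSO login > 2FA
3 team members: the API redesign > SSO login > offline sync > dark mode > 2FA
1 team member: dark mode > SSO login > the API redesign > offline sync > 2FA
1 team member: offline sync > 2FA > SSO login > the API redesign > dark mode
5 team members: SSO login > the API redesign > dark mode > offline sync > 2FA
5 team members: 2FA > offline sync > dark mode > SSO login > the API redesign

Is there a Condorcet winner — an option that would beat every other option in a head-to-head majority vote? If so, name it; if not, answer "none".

dark mode

dark mode vs SSO login: 22–17 for dark mode.
dark mode vs 2FA: 25–14 for dark mode.
dark mode vs the API redesign: 22–17 for dark mode.
dark mode vs offline sync: 22–17 for dark mode.
dark mode beats every other option head-to-head.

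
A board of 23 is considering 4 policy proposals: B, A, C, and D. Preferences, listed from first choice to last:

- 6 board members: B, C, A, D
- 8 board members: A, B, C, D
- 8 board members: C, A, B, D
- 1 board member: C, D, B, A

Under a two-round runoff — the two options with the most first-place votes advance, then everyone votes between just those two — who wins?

Round 1 first-place votes: B 6, A 8, C 9, D 0.
C and A advance.
Runoff: C is preferred to A by 15 voters; A by 8.
C wins the runoff.

C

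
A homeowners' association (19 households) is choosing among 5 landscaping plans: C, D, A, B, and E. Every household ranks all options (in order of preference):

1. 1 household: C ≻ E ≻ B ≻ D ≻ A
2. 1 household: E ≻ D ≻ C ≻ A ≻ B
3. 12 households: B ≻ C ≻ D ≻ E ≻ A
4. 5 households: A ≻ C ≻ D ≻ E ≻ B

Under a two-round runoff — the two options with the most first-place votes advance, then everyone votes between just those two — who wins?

Round 1 first-place votes: C 1, D 0, A 5, B 12, E 1.
B and A advance.
Runoff: B is preferred to A by 13 voters; A by 6.
B wins the runoff.

B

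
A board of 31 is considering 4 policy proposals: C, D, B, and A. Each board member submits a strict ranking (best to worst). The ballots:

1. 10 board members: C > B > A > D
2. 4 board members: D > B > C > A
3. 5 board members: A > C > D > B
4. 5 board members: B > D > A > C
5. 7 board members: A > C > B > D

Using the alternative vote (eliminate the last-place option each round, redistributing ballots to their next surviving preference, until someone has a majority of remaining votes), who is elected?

A

Round 1: C 10, D 4, B 5, A 12. Eliminate D.
Round 2: C 10, B 9, A 12. Eliminate B.
Round 3: C 14, A 17. A has a majority.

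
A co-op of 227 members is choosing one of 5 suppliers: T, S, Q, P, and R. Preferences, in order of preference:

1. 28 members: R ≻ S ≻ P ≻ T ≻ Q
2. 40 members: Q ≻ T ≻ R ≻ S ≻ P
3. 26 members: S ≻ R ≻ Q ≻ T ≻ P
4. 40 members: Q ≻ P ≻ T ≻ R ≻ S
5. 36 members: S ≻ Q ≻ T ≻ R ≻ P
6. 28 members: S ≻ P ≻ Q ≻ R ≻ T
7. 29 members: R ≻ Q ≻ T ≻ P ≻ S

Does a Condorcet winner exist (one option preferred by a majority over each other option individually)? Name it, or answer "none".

none

Checking pairwise contests:
S beats T 118–109.
R beats S 137–90.
S beats Q 118–109.
T beats P 131–96.
T beats R 116–111.
Every option loses at least one head-to-head, so there is no Condorcet winner.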